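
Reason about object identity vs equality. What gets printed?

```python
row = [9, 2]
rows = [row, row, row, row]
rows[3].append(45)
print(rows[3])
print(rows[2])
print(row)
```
[9, 2, 45]
[9, 2, 45]
[9, 2, 45]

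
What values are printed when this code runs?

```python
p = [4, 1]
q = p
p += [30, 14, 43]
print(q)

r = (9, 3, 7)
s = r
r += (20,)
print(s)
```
[4, 1, 30, 14, 43]
(9, 3, 7)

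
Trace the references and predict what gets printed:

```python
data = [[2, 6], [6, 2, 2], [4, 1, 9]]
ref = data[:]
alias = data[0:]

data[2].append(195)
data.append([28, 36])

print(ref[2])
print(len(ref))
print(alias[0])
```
[4, 1, 9, 195]
3
[2, 6]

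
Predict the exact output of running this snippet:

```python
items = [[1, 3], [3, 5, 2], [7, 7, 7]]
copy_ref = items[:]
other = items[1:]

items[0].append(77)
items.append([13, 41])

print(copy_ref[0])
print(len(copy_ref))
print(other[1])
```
[1, 3, 77]
3
[7, 7, 7]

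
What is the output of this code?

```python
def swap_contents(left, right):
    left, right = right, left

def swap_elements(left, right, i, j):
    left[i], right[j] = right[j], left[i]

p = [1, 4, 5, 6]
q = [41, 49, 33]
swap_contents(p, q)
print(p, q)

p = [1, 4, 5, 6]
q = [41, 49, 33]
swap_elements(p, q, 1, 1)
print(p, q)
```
[1, 4, 5, 6] [41, 49, 33]
[1, 49, 5, 6] [41, 4, 33]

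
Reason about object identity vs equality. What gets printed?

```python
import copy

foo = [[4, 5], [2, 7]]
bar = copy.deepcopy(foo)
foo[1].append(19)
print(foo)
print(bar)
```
[[4, 5], [2, 7, 19]]
[[4, 5], [2, 7]]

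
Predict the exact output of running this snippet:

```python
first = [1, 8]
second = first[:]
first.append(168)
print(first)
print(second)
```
[1, 8, 168]
[1, 8]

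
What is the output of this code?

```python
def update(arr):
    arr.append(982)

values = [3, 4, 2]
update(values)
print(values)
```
[3, 4, 2, 982]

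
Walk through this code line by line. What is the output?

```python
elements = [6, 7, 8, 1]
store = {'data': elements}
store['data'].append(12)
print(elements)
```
[6, 7, 8, 1, 12]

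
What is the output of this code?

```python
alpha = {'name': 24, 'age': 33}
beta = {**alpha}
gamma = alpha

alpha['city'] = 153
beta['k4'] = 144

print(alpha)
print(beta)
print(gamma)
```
{'name': 24, 'age': 33, 'city': 153}
{'name': 24, 'age': 33, 'k4': 144}
{'name': 24, 'age': 33, 'city': 153}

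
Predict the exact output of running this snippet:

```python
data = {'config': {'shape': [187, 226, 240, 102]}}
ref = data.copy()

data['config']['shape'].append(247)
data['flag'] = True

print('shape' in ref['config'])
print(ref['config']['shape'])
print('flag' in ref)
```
True
[187, 226, 240, 102, 247]
False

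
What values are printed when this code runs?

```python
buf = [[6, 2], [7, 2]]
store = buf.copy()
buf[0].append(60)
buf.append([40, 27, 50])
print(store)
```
[[6, 2, 60], [7, 2]]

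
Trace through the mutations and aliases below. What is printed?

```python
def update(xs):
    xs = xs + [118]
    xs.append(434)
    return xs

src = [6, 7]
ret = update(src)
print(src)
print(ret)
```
[6, 7]
[6, 7, 118, 434]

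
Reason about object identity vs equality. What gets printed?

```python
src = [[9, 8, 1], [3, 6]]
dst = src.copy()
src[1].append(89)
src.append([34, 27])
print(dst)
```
[[9, 8, 1], [3, 6, 89]]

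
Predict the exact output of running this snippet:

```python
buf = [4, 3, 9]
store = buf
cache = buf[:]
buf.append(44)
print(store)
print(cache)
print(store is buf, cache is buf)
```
[4, 3, 9, 44]
[4, 3, 9]
True False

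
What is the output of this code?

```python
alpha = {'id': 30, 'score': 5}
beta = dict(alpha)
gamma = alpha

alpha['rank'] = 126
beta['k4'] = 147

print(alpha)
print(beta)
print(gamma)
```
{'id': 30, 'score': 5, 'rank': 126}
{'id': 30, 'score': 5, 'k4': 147}
{'id': 30, 'score': 5, 'rank': 126}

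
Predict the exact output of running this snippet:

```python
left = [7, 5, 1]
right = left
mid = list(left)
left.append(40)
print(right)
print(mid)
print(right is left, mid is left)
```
[7, 5, 1, 40]
[7, 5, 1]
True False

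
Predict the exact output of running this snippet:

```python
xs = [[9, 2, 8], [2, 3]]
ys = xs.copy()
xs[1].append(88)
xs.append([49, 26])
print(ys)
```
[[9, 2, 8], [2, 3, 88]]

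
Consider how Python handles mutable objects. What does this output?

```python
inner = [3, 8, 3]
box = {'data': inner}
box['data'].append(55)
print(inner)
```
[3, 8, 3, 55]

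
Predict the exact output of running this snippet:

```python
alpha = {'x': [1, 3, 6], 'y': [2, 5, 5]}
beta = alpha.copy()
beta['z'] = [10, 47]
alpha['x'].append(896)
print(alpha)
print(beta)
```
{'x': [1, 3, 6, 896], 'y': [2, 5, 5]}
{'x': [1, 3, 6, 896], 'y': [2, 5, 5], 'z': [10, 47]}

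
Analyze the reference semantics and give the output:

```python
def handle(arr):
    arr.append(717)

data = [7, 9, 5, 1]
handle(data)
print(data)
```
[7, 9, 5, 1, 717]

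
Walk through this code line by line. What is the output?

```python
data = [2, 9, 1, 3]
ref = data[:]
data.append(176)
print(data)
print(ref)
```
[2, 9, 1, 3, 176]
[2, 9, 1, 3]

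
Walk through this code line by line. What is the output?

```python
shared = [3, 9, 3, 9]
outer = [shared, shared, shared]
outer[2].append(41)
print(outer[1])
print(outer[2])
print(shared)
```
[3, 9, 3, 9, 41]
[3, 9, 3, 9, 41]
[3, 9, 3, 9, 41]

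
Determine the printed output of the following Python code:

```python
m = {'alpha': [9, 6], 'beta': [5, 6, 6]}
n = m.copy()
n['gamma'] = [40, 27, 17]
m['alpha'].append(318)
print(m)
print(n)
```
{'alpha': [9, 6, 318], 'beta': [5, 6, 6]}
{'alpha': [9, 6, 318], 'beta': [5, 6, 6], 'gamma': [40, 27, 17]}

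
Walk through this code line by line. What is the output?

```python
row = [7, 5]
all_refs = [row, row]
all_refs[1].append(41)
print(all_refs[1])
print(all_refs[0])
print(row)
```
[7, 5, 41]
[7, 5, 41]
[7, 5, 41]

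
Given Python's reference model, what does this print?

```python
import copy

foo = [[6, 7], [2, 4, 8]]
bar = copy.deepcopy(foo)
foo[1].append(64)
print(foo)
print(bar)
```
[[6, 7], [2, 4, 8, 64]]
[[6, 7], [2, 4, 8]]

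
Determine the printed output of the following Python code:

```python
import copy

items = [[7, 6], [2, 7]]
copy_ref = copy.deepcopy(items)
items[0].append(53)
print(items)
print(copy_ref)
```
[[7, 6, 53], [2, 7]]
[[7, 6], [2, 7]]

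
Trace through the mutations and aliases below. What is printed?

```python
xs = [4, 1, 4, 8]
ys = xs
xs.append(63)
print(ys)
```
[4, 1, 4, 8, 63]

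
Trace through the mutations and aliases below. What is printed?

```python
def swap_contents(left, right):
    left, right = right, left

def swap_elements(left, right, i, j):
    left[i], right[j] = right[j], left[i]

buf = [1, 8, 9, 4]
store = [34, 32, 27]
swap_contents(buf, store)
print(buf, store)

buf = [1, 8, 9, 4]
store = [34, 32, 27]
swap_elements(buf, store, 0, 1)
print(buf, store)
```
[1, 8, 9, 4] [34, 32, 27]
[32, 8, 9, 4] [34, 1, 27]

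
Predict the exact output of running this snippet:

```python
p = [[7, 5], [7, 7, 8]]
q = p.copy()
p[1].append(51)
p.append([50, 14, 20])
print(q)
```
[[7, 5], [7, 7, 8, 51]]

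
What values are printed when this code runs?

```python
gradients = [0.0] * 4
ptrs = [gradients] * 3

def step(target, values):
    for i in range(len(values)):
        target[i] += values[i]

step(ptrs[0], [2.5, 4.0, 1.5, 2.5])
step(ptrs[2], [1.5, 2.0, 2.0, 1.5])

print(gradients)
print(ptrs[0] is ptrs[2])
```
[4.0, 6.0, 3.5, 4.0]
True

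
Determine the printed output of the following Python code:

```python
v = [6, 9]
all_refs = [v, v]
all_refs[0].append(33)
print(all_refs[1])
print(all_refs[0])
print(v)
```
[6, 9, 33]
[6, 9, 33]
[6, 9, 33]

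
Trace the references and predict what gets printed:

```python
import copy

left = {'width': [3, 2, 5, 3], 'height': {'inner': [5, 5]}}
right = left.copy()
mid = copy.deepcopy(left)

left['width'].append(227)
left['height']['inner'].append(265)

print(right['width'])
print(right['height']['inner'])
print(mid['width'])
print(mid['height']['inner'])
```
[3, 2, 5, 3, 227]
[5, 5, 265]
[3, 2, 5, 3]
[5, 5]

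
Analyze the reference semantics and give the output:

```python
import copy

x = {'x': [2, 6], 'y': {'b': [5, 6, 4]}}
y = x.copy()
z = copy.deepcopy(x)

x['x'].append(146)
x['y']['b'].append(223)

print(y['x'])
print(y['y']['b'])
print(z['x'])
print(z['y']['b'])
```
[2, 6, 146]
[5, 6, 4, 223]
[2, 6]
[5, 6, 4]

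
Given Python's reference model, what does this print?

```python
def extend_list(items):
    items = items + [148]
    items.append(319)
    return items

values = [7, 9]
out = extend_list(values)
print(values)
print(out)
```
[7, 9]
[7, 9, 148, 319]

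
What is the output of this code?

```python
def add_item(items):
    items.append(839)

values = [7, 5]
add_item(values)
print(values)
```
[7, 5, 839]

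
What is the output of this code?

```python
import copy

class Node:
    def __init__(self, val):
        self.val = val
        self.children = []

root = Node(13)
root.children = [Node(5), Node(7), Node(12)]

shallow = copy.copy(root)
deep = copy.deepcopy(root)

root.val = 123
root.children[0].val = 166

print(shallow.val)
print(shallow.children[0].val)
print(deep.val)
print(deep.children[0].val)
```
13
166
13
5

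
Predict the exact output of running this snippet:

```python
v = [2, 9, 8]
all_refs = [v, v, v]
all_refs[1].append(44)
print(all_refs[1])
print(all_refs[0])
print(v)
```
[2, 9, 8, 44]
[2, 9, 8, 44]
[2, 9, 8, 44]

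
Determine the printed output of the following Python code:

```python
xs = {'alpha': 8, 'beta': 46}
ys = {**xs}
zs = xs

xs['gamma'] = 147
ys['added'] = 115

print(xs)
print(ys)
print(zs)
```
{'alpha': 8, 'beta': 46, 'gamma': 147}
{'alpha': 8, 'beta': 46, 'added': 115}
{'alpha': 8, 'beta': 46, 'gamma': 147}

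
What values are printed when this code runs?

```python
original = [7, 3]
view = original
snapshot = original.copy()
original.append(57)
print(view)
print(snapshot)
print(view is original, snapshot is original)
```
[7, 3, 57]
[7, 3]
True False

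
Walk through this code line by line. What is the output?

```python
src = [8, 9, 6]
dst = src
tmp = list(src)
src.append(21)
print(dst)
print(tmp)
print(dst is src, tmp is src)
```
[8, 9, 6, 21]
[8, 9, 6]
True False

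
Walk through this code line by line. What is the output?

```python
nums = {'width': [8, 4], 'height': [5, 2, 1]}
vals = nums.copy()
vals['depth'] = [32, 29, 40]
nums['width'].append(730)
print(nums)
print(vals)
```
{'width': [8, 4, 730], 'height': [5, 2, 1]}
{'width': [8, 4, 730], 'height': [5, 2, 1], 'depth': [32, 29, 40]}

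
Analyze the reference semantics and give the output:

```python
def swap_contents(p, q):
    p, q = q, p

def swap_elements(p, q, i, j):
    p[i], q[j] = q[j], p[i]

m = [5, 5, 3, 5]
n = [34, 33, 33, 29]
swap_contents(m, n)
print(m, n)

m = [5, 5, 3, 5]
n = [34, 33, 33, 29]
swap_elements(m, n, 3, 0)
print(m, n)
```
[5, 5, 3, 5] [34, 33, 33, 29]
[5, 5, 3, 34] [5, 33, 33, 29]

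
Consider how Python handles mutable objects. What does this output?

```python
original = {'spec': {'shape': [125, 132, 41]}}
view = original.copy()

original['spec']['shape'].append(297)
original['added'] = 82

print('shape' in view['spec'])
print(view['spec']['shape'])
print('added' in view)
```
True
[125, 132, 41, 297]
False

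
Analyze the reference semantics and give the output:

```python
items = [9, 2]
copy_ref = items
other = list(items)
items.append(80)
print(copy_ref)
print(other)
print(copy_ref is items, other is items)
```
[9, 2, 80]
[9, 2]
True False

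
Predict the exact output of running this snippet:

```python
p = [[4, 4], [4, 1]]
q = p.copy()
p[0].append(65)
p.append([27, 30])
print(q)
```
[[4, 4, 65], [4, 1]]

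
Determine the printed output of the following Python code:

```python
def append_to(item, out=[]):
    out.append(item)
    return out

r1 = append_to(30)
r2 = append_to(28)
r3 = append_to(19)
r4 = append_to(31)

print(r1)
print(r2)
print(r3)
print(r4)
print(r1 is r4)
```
[30, 28, 19, 31]
[30, 28, 19, 31]
[30, 28, 19, 31]
[30, 28, 19, 31]
True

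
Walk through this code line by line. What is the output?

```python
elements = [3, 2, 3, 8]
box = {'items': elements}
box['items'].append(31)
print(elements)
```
[3, 2, 3, 8, 31]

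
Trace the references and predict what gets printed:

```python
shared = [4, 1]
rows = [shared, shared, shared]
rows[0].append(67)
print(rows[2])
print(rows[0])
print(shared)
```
[4, 1, 67]
[4, 1, 67]
[4, 1, 67]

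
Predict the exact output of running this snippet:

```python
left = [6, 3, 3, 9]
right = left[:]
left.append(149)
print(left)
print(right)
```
[6, 3, 3, 9, 149]
[6, 3, 3, 9]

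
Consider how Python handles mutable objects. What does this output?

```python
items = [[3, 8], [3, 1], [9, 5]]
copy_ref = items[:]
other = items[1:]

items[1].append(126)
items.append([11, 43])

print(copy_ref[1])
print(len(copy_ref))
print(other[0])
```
[3, 1, 126]
3
[3, 1, 126]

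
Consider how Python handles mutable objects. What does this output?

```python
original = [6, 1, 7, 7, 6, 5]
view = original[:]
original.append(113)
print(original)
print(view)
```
[6, 1, 7, 7, 6, 5, 113]
[6, 1, 7, 7, 6, 5]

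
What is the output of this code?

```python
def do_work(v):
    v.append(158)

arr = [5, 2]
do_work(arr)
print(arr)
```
[5, 2, 158]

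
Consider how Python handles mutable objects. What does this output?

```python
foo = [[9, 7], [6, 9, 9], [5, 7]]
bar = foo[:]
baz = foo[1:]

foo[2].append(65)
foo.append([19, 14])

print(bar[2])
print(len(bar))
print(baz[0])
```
[5, 7, 65]
3
[6, 9, 9]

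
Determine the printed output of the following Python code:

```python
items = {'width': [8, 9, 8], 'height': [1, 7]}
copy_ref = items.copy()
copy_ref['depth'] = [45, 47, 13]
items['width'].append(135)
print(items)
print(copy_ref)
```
{'width': [8, 9, 8, 135], 'height': [1, 7]}
{'width': [8, 9, 8, 135], 'height': [1, 7], 'depth': [45, 47, 13]}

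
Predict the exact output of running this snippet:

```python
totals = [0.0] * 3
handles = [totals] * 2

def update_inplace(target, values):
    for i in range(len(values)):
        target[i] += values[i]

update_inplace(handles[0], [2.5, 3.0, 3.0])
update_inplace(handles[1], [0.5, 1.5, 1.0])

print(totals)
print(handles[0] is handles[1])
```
[3.0, 4.5, 4.0]
True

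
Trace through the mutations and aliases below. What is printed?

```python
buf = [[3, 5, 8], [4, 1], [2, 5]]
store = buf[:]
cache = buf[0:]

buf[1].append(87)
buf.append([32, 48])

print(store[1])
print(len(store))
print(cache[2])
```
[4, 1, 87]
3
[2, 5]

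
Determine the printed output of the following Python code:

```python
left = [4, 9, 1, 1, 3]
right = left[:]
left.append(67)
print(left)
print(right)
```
[4, 9, 1, 1, 3, 67]
[4, 9, 1, 1, 3]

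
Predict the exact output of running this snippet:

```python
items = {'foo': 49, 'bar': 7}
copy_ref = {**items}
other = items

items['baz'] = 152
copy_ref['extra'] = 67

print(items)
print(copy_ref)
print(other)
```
{'foo': 49, 'bar': 7, 'baz': 152}
{'foo': 49, 'bar': 7, 'extra': 67}
{'foo': 49, 'bar': 7, 'baz': 152}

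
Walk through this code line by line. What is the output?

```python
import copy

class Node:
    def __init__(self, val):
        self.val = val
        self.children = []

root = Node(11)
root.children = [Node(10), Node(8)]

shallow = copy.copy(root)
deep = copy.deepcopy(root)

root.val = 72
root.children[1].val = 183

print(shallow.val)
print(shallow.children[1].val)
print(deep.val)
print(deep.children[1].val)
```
11
183
11
8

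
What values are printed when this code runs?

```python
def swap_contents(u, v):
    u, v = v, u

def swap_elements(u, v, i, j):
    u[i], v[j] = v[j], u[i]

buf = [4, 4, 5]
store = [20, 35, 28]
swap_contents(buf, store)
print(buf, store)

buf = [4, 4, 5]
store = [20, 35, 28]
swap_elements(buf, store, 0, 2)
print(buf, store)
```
[4, 4, 5] [20, 35, 28]
[28, 4, 5] [20, 35, 4]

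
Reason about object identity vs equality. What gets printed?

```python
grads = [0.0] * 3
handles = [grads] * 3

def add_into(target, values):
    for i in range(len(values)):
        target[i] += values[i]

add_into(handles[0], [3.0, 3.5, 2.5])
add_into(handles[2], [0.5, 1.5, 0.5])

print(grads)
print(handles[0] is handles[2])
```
[3.5, 5.0, 3.0]
True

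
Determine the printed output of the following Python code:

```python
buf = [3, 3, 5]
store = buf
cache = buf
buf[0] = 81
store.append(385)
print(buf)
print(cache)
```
[81, 3, 5, 385]
[81, 3, 5, 385]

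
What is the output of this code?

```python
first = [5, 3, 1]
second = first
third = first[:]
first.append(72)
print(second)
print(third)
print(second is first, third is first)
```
[5, 3, 1, 72]
[5, 3, 1]
True False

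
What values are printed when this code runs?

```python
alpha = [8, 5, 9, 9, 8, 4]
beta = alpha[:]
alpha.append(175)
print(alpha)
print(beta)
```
[8, 5, 9, 9, 8, 4, 175]
[8, 5, 9, 9, 8, 4]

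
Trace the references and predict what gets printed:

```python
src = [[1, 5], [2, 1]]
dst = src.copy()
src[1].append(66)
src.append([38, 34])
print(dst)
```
[[1, 5], [2, 1, 66]]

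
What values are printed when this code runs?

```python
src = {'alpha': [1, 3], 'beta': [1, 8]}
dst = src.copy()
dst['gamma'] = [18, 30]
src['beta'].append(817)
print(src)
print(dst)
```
{'alpha': [1, 3], 'beta': [1, 8, 817]}
{'alpha': [1, 3], 'beta': [1, 8, 817], 'gamma': [18, 30]}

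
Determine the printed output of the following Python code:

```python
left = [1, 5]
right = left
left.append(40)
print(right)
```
[1, 5, 40]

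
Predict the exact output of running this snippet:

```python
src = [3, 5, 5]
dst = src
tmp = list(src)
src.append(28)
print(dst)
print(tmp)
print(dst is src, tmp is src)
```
[3, 5, 5, 28]
[3, 5, 5]
True False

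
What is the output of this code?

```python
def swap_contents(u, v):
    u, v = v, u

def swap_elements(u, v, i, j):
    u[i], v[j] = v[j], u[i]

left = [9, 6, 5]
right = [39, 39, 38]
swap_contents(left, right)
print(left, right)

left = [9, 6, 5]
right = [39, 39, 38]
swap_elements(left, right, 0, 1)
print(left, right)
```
[9, 6, 5] [39, 39, 38]
[39, 6, 5] [39, 9, 38]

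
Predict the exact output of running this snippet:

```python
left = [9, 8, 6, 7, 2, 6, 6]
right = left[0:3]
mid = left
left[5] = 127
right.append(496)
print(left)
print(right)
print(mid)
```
[9, 8, 6, 7, 2, 127, 6]
[9, 8, 6, 496]
[9, 8, 6, 7, 2, 127, 6]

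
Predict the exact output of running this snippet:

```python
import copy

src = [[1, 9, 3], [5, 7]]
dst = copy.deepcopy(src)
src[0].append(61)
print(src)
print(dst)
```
[[1, 9, 3, 61], [5, 7]]
[[1, 9, 3], [5, 7]]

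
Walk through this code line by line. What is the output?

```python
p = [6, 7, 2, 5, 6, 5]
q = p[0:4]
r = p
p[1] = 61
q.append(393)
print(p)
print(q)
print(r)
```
[6, 61, 2, 5, 6, 5]
[6, 7, 2, 5, 393]
[6, 61, 2, 5, 6, 5]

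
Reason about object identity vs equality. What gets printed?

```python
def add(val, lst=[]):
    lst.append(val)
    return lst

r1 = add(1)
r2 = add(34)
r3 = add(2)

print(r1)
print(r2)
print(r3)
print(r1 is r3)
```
[1, 34, 2]
[1, 34, 2]
[1, 34, 2]
True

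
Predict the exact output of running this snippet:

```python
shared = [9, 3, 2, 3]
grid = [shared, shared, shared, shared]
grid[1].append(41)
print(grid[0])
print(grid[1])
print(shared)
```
[9, 3, 2, 3, 41]
[9, 3, 2, 3, 41]
[9, 3, 2, 3, 41]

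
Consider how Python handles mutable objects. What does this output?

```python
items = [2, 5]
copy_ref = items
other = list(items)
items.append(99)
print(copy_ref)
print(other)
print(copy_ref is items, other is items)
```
[2, 5, 99]
[2, 5]
True False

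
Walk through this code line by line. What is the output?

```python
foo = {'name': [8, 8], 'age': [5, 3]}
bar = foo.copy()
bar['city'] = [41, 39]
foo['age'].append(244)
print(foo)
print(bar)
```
{'name': [8, 8], 'age': [5, 3, 244]}
{'name': [8, 8], 'age': [5, 3, 244], 'city': [41, 39]}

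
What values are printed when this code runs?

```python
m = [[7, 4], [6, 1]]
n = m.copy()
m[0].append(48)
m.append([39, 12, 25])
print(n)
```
[[7, 4, 48], [6, 1]]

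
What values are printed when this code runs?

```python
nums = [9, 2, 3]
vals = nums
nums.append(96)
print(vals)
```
[9, 2, 3, 96]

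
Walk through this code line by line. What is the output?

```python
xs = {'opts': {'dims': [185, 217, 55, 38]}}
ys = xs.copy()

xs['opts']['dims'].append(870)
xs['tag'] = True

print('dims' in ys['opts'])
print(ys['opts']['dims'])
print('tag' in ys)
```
True
[185, 217, 55, 38, 870]
False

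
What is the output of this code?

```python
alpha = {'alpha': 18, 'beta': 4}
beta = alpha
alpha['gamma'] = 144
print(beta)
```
{'alpha': 18, 'beta': 4, 'gamma': 144}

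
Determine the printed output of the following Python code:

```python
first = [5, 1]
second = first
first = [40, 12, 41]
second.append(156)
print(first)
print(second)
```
[40, 12, 41]
[5, 1, 156]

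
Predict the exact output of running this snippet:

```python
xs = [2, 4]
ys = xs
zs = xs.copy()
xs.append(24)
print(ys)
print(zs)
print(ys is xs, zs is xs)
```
[2, 4, 24]
[2, 4]
True False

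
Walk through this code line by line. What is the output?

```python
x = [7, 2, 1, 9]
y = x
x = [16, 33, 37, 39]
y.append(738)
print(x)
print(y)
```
[16, 33, 37, 39]
[7, 2, 1, 9, 738]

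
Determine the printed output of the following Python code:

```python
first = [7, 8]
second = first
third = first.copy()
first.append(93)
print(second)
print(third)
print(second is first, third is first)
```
[7, 8, 93]
[7, 8]
True False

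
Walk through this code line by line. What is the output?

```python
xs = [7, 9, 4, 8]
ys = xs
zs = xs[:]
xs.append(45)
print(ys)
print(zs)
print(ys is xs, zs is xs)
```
[7, 9, 4, 8, 45]
[7, 9, 4, 8]
True False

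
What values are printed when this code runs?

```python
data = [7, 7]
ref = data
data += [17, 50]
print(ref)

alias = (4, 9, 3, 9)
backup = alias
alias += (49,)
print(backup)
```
[7, 7, 17, 50]
(4, 9, 3, 9)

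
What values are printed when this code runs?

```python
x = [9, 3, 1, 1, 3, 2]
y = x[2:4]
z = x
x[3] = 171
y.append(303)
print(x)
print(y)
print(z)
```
[9, 3, 1, 171, 3, 2]
[1, 1, 303]
[9, 3, 1, 171, 3, 2]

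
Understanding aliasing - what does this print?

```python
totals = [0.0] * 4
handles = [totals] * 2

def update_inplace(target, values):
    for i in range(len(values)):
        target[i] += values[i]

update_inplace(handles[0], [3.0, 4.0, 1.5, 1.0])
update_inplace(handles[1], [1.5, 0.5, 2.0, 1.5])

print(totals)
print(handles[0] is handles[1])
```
[4.5, 4.5, 3.5, 2.5]
True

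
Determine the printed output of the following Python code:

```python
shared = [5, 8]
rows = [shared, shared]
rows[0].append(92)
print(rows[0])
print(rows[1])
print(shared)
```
[5, 8, 92]
[5, 8, 92]
[5, 8, 92]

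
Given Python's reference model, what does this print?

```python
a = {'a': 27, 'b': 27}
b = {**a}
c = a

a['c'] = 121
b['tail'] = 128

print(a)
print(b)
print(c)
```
{'a': 27, 'b': 27, 'c': 121}
{'a': 27, 'b': 27, 'tail': 128}
{'a': 27, 'b': 27, 'c': 121}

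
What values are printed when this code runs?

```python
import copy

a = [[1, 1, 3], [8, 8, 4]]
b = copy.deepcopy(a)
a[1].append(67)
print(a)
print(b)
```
[[1, 1, 3], [8, 8, 4, 67]]
[[1, 1, 3], [8, 8, 4]]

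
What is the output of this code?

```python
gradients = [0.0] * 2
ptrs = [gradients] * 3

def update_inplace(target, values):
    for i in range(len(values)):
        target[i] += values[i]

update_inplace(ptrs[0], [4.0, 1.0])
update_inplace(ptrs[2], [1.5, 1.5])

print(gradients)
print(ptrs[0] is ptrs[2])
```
[5.5, 2.5]
True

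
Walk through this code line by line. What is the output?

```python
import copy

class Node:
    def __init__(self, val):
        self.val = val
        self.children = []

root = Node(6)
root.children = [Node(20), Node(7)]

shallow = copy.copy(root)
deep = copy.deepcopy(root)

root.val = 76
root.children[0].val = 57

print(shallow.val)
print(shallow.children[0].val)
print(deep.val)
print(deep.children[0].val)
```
6
57
6
20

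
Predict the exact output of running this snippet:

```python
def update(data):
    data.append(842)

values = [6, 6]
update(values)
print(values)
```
[6, 6, 842]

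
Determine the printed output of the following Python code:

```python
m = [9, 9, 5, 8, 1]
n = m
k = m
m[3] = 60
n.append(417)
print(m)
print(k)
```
[9, 9, 5, 60, 1, 417]
[9, 9, 5, 60, 1, 417]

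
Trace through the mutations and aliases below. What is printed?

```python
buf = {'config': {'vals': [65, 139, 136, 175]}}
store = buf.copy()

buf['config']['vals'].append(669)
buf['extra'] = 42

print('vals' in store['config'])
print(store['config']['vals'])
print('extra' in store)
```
True
[65, 139, 136, 175, 669]
False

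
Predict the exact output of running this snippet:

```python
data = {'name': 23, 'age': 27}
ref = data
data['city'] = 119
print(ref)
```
{'name': 23, 'age': 27, 'city': 119}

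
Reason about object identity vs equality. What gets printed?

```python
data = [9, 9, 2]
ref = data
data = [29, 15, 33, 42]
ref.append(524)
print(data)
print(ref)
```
[29, 15, 33, 42]
[9, 9, 2, 524]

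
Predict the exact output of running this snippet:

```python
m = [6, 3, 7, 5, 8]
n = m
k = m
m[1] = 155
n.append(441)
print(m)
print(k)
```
[6, 155, 7, 5, 8, 441]
[6, 155, 7, 5, 8, 441]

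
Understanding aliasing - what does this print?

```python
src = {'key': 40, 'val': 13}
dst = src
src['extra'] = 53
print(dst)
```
{'key': 40, 'val': 13, 'extra': 53}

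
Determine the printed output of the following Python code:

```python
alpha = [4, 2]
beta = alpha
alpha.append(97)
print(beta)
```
[4, 2, 97]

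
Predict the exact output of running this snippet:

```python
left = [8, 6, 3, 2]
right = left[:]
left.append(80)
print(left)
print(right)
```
[8, 6, 3, 2, 80]
[8, 6, 3, 2]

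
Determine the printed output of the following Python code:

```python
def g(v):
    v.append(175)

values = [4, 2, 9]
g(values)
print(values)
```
[4, 2, 9, 175]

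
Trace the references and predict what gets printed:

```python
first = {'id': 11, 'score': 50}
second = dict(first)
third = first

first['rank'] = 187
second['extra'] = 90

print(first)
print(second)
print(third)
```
{'id': 11, 'score': 50, 'rank': 187}
{'id': 11, 'score': 50, 'extra': 90}
{'id': 11, 'score': 50, 'rank': 187}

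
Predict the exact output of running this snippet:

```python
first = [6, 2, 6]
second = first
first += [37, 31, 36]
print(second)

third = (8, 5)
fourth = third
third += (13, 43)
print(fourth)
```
[6, 2, 6, 37, 31, 36]
(8, 5)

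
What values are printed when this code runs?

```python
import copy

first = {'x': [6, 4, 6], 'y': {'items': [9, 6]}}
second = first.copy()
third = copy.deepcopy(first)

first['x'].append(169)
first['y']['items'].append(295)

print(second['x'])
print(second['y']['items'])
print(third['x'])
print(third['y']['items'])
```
[6, 4, 6, 169]
[9, 6, 295]
[6, 4, 6]
[9, 6]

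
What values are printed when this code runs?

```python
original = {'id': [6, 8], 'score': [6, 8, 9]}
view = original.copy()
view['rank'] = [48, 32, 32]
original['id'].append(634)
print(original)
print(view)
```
{'id': [6, 8, 634], 'score': [6, 8, 9]}
{'id': [6, 8, 634], 'score': [6, 8, 9], 'rank': [48, 32, 32]}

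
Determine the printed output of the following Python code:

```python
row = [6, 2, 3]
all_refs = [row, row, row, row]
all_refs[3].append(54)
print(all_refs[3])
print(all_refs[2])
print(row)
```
[6, 2, 3, 54]
[6, 2, 3, 54]
[6, 2, 3, 54]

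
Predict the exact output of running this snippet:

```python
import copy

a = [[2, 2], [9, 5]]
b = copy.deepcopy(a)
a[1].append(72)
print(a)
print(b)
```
[[2, 2], [9, 5, 72]]
[[2, 2], [9, 5]]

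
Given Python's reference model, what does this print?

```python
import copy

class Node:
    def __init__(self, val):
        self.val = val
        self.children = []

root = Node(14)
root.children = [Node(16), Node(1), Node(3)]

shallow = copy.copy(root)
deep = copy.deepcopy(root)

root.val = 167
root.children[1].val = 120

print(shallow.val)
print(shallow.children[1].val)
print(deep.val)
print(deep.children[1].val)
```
14
120
14
1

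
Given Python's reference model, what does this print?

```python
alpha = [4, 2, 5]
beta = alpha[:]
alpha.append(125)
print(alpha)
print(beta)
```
[4, 2, 5, 125]
[4, 2, 5]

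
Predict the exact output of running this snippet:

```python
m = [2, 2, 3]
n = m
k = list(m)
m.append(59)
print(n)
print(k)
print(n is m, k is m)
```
[2, 2, 3, 59]
[2, 2, 3]
True False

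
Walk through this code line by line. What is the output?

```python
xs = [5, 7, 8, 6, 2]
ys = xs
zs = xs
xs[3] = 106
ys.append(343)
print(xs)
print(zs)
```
[5, 7, 8, 106, 2, 343]
[5, 7, 8, 106, 2, 343]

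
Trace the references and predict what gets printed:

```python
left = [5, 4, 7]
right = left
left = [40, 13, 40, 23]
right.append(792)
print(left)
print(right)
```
[40, 13, 40, 23]
[5, 4, 7, 792]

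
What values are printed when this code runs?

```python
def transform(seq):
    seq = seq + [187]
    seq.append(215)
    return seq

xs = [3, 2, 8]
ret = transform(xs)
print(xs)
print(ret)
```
[3, 2, 8]
[3, 2, 8, 187, 215]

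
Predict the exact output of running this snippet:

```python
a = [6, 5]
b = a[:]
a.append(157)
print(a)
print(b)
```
[6, 5, 157]
[6, 5]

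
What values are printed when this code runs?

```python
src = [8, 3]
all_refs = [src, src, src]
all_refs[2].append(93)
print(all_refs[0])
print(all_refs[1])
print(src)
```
[8, 3, 93]
[8, 3, 93]
[8, 3, 93]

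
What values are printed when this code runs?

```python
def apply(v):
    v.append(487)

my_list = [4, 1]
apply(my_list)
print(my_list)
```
[4, 1, 487]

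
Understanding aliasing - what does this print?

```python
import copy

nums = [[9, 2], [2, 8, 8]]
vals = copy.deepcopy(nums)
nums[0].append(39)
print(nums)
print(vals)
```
[[9, 2, 39], [2, 8, 8]]
[[9, 2], [2, 8, 8]]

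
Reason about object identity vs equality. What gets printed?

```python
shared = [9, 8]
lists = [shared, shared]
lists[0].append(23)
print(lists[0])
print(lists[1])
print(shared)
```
[9, 8, 23]
[9, 8, 23]
[9, 8, 23]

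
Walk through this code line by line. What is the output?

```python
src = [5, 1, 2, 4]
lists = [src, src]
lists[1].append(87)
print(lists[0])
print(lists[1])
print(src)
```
[5, 1, 2, 4, 87]
[5, 1, 2, 4, 87]
[5, 1, 2, 4, 87]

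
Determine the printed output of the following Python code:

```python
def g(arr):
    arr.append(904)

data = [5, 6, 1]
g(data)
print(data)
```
[5, 6, 1, 904]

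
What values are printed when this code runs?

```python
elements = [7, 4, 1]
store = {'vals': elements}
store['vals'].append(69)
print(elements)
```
[7, 4, 1, 69]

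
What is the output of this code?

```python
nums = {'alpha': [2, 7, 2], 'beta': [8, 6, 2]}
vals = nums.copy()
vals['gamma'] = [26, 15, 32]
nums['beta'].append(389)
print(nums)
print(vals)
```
{'alpha': [2, 7, 2], 'beta': [8, 6, 2, 389]}
{'alpha': [2, 7, 2], 'beta': [8, 6, 2, 389], 'gamma': [26, 15, 32]}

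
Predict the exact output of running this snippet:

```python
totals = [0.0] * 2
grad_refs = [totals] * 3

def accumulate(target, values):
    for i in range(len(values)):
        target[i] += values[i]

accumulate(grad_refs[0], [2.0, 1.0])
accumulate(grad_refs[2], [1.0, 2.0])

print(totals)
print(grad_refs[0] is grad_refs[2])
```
[3.0, 3.0]
True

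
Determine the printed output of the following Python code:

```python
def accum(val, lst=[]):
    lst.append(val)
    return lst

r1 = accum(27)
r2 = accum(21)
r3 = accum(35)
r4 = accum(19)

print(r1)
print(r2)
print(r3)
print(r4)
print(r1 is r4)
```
[27, 21, 35, 19]
[27, 21, 35, 19]
[27, 21, 35, 19]
[27, 21, 35, 19]
True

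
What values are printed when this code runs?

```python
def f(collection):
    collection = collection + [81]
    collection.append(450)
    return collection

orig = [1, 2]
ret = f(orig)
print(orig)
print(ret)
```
[1, 2]
[1, 2, 81, 450]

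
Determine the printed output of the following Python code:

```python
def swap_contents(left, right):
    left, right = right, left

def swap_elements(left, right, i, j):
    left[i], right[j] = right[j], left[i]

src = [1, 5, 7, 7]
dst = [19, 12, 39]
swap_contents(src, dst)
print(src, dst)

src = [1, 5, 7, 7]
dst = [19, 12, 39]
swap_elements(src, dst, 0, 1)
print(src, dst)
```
[1, 5, 7, 7] [19, 12, 39]
[12, 5, 7, 7] [19, 1, 39]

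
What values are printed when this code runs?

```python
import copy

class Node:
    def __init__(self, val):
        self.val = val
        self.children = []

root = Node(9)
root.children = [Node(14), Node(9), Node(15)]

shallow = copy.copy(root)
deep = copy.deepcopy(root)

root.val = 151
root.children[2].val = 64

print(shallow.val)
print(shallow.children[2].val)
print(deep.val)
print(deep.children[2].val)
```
9
64
9
15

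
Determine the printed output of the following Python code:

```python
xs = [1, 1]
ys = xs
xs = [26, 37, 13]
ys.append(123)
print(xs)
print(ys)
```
[26, 37, 13]
[1, 1, 123]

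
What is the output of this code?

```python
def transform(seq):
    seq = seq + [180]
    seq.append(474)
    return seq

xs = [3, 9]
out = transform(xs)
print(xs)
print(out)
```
[3, 9]
[3, 9, 180, 474]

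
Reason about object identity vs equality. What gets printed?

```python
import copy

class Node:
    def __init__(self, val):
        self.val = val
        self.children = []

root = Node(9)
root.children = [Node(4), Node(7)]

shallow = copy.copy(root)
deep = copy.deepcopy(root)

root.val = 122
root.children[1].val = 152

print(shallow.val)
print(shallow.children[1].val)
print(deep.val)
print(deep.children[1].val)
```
9
152
9
7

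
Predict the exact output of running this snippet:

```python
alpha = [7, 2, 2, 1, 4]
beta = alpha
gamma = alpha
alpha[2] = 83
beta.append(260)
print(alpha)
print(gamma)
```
[7, 2, 83, 1, 4, 260]
[7, 2, 83, 1, 4, 260]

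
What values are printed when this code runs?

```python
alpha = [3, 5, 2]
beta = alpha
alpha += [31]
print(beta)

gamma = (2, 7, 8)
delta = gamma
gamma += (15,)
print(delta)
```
[3, 5, 2, 31]
(2, 7, 8)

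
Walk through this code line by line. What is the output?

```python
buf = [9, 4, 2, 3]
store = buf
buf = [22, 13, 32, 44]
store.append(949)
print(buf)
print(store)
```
[22, 13, 32, 44]
[9, 4, 2, 3, 949]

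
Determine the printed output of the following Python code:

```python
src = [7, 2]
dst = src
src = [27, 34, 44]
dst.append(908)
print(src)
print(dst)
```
[27, 34, 44]
[7, 2, 908]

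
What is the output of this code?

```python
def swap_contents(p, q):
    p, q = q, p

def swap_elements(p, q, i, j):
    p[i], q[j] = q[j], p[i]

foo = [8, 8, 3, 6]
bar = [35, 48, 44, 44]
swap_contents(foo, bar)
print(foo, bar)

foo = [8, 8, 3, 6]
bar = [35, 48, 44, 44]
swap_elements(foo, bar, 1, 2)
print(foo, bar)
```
[8, 8, 3, 6] [35, 48, 44, 44]
[8, 44, 3, 6] [35, 48, 8, 44]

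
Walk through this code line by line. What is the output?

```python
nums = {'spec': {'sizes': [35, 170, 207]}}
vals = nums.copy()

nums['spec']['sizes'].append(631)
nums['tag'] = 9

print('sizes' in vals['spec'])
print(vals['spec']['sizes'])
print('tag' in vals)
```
True
[35, 170, 207, 631]
False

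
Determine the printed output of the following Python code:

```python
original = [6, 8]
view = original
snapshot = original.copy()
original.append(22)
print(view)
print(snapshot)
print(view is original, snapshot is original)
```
[6, 8, 22]
[6, 8]
True False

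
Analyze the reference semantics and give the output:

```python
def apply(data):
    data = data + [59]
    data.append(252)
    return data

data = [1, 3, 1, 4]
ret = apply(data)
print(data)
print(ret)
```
[1, 3, 1, 4]
[1, 3, 1, 4, 59, 252]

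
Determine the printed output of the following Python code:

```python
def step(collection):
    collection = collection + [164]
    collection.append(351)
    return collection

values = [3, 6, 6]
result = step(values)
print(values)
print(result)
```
[3, 6, 6]
[3, 6, 6, 164, 351]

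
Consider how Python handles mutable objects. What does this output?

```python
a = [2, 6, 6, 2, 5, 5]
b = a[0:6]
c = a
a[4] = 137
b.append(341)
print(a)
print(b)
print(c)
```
[2, 6, 6, 2, 137, 5]
[2, 6, 6, 2, 5, 5, 341]
[2, 6, 6, 2, 137, 5]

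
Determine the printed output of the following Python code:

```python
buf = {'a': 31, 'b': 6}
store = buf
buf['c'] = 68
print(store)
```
{'a': 31, 'b': 6, 'c': 68}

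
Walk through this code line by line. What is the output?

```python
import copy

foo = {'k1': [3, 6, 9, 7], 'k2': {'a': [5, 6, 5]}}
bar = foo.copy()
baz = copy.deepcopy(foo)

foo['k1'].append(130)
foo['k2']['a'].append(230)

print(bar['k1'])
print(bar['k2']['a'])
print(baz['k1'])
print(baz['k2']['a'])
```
[3, 6, 9, 7, 130]
[5, 6, 5, 230]
[3, 6, 9, 7]
[5, 6, 5]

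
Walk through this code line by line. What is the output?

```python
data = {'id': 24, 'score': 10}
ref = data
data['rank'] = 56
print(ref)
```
{'id': 24, 'score': 10, 'rank': 56}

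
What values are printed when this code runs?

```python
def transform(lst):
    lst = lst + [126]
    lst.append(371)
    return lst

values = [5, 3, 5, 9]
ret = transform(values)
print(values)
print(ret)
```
[5, 3, 5, 9]
[5, 3, 5, 9, 126, 371]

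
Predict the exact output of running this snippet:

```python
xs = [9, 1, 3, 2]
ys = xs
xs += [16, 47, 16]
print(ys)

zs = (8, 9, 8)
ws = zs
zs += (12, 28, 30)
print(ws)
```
[9, 1, 3, 2, 16, 47, 16]
(8, 9, 8)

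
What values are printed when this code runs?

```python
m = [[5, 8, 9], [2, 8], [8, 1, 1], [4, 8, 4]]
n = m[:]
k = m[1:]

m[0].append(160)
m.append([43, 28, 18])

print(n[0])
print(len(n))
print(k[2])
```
[5, 8, 9, 160]
4
[4, 8, 4]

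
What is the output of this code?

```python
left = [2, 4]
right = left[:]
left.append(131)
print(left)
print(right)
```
[2, 4, 131]
[2, 4]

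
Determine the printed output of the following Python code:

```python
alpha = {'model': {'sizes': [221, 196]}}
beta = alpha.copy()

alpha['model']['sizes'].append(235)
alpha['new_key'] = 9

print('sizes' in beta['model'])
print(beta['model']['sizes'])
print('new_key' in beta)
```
True
[221, 196, 235]
False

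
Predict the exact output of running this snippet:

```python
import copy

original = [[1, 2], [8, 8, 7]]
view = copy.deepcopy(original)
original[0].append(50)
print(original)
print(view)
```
[[1, 2, 50], [8, 8, 7]]
[[1, 2], [8, 8, 7]]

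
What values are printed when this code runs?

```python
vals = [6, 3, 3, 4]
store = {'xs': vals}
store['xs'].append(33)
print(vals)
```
[6, 3, 3, 4, 33]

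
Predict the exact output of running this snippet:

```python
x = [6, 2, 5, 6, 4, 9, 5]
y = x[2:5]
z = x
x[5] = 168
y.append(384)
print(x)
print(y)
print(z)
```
[6, 2, 5, 6, 4, 168, 5]
[5, 6, 4, 384]
[6, 2, 5, 6, 4, 168, 5]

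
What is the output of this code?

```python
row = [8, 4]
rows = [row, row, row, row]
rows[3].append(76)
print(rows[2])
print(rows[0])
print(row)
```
[8, 4, 76]
[8, 4, 76]
[8, 4, 76]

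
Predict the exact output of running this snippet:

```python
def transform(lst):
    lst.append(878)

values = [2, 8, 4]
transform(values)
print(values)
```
[2, 8, 4, 878]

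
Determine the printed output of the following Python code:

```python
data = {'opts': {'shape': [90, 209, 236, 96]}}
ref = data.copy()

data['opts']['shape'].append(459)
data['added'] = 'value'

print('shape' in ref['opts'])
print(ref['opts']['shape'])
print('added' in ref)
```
True
[90, 209, 236, 96, 459]
False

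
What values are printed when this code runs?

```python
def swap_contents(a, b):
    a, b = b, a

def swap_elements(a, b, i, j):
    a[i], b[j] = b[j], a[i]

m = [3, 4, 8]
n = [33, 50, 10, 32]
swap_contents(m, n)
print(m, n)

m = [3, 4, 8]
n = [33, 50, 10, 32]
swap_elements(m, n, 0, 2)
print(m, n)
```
[3, 4, 8] [33, 50, 10, 32]
[10, 4, 8] [33, 50, 3, 32]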